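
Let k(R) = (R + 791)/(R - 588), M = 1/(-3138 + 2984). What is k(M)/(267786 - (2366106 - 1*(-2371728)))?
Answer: 121813/404776256544 ≈ 3.0094e-7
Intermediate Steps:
M = -1/154 (M = 1/(-154) = -1/154 ≈ -0.0064935)
k(R) = (791 + R)/(-588 + R)
k(M)/(267786 - (2366106 - 1*(-2371728))) = ((791 - 1/154)/(-588 - 1/154))/(267786 - (2366106 - 1*(-2371728))) = ((121813/154)/(-90553/154))/(267786 - (2366106 + 2371728)) = (-154/90553*121813/154)/(267786 - 1*4737834) = -121813/(90553*(267786 - 4737834)) = -121813/90553/(-4470048) = -121813/90553*(-1/4470048) = 121813/404776256544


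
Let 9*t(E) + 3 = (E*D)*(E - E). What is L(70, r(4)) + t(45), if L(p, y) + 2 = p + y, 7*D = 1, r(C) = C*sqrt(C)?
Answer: 227/3 ≈ 75.667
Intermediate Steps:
r(C) = C**(3/2)
D = 1/7 (D = (1/7)*1 = 1/7 ≈ 0.14286)
L(p, y) = -2 + p + y (L(p, y) = -2 + (p + y) = -2 + p + y)
t(E) = -1/3 (t(E) = -1/3 + ((E*(1/7))*(E - E))/9 = -1/3 + ((E/7)*0)/9 = -1/3 + (1/9)*0 = -1/3 + 0 = -1/3)
L(70, r(4)) + t(45) = (-2 + 70 + 4**(3/2)) - 1/3 = (-2 + 70 + 8) - 1/3 = 76 - 1/3 = 227/3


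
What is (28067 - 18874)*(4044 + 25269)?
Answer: 269474409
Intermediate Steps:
(28067 - 18874)*(4044 + 25269) = 9193*29313 = 269474409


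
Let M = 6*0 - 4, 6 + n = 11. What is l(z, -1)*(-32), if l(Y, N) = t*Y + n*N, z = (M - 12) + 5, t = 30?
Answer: 10720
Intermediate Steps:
n = 5 (n = -6 + 11 = 5)
M = -4 (M = 0 - 4 = -4)
z = -11 (z = (-4 - 12) + 5 = -16 + 5 = -11)
l(Y, N) = 5*N + 30*Y (l(Y, N) = 30*Y + 5*N = 5*N + 30*Y)
l(z, -1)*(-32) = (5*(-1) + 30*(-11))*(-32) = (-5 - 330)*(-32) = -335*(-32) = 10720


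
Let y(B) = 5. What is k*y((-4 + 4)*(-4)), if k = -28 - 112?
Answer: -700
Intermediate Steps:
k = -140
k*y((-4 + 4)*(-4)) = -140*5 = -700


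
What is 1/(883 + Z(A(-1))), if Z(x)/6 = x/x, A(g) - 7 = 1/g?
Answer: 1/889 ≈ 0.0011249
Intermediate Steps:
A(g) = 7 + 1/g
Z(x) = 6 (Z(x) = 6*(x/x) = 6*1 = 6)
1/(883 + Z(A(-1))) = 1/(883 + 6) = 1/889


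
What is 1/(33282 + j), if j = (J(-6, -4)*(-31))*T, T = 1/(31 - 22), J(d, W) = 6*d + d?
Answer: 3/100280 ≈ 2.9916e-5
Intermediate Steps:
J(d, W) = 7*d
T = ⅑ (T = 1/9 = ⅑ ≈ 0.11111)
j = 434/3 (j = ((7*(-6))*(-31))*(⅑) = -42*(-31)*(⅑) = 1302*(⅑) = 434/3 ≈ 144.67)
1/(33282 + j) = 1/(33282 + 434/3) = 1/(100280/3) = 3/100280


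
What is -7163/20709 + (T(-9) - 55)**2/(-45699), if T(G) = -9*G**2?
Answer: -334775719/24266169 ≈ -13.796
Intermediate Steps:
-7163/20709 + (T(-9) - 55)**2/(-45699) = -7163/20709 + (-9*(-9)**2 - 55)**2/(-45699) = -7163*1/20709 + (-9*81 - 55)**2*(-1/45699) = -551/1593 + (-729 - 55)**2*(-1/45699) = -551/1593 + (-784)**2*(-1/45699) = -551/1593 + 614656*(-1/45699) = -551/1593 - 614656/45699 = -334775719/24266169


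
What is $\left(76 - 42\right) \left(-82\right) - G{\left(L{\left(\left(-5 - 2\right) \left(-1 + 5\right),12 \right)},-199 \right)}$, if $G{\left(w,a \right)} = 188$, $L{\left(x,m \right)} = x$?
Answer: $-2976$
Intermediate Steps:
$\left(76 - 42\right) \left(-82\right) - G{\left(L{\left(\left(-5 - 2\right) \left(-1 + 5\right),12 \right)},-199 \right)} = \left(76 - 42\right) \left(-82\right) - 188 = 34 \left(-82\right) - 188 = -2788 - 188 = -2976$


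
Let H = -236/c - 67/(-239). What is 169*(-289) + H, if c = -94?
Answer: -548599602/11233 ≈ -48838.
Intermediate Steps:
H = 31351/11233 (H = -236/(-94) - 67/(-239) = -236*(-1/94) - 67*(-1/239) = 118/47 + 67/239 = 31351/11233 ≈ 2.7910)
169*(-289) + H = 169*(-289) + 31351/11233 = -48841 + 31351/11233 = -548599602/11233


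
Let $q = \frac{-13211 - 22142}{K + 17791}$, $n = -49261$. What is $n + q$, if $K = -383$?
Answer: $- \frac{857570841}{17408} \approx -49263.0$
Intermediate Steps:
$q = - \frac{35353}{17408}$ ($q = \frac{-13211 - 22142}{-383 + 17791} = - \frac{35353}{17408} \approx -2.0308$)
$n + q = -49261 - \frac{35353}{17408} = - \frac{857570841}{17408}$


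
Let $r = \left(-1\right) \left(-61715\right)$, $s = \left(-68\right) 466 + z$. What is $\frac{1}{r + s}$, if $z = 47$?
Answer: $\frac{1}{30074} \approx 3.3251 \cdot 10^{-5}$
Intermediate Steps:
$s = -31641$ ($s = \left(-68\right) 466 + 47 = -31688 + 47 = -31641$)
$r = 61715$
$\frac{1}{r + s} = \frac{1}{61715 - 31641} = \frac{1}{30074}$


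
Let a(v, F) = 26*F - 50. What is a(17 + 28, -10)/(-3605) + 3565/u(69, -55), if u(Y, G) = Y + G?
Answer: 367319/1442 ≈ 254.73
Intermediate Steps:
a(v, F) = -50 + 26*F
u(Y, G) = G + Y
a(17 + 28, -10)/(-3605) + 3565/u(69, -55) = (-50 + 26*(-10))/(-3605) + 3565/(-55 + 69) = (-50 - 260)*(-1/3605) + 3565/14 = -310*(-1/3605) + 3565*(1/14) = 62/721 + 3565/14 = 367319/1442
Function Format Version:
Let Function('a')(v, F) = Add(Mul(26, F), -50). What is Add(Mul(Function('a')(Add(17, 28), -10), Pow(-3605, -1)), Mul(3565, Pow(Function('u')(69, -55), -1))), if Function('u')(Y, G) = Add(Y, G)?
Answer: Rational(367319, 1442) ≈ 254.73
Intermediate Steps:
Function('a')(v, F) = Add(-50, Mul(26, F))
Function('u')(Y, G) = Add(G, Y)
Add(Mul(Function('a')(Add(17, 28), -10), Pow(-3605, -1)), Mul(3565, Pow(Function('u')(69, -55), -1))) = Add(Mul(Add(-50, Mul(26, -10)), Pow(-3605, -1)), Mul(3565, Pow(Add(-55, 69), -1))) = Add(Mul(Add(-50, -260), Rational(-1, 3605)), Mul(3565, Pow(14, -1))) = Add(Mul(-310, Rational(-1, 3605)), Mul(3565, Rational(1, 14))) = Add(Rational(62, 721), Rational(3565, 14)) = Rational(367319, 1442)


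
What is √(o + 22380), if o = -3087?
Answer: √19293 ≈ 138.90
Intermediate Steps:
√(o + 22380) = √(-3087 + 22380) = √19293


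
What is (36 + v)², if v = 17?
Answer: 2809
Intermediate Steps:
(36 + v)² = (36 + 17)² = 53² = 2809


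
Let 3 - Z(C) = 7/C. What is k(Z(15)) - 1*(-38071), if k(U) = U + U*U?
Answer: 8567989/225 ≈ 38080.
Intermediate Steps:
Z(C) = 3 - 7/C
k(U) = U + U**2
k(Z(15)) - 1*(-38071) = (3 - 7/15)*(1 + (3 - 7/15)) - 1*(-38071) = (3 - 7*1/15)*(1 + (3 - 7*1/15)) + 38071 = (3 - 7/15)*(1 + (3 - 7/15)) + 38071 = 38*(1 + 38/15)/15 + 38071 = (38/15)*(53/15) + 38071 = 2014/225 + 38071 = 8567989/225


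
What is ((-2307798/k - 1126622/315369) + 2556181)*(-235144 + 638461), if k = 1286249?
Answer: 46466371515855682353373/45071451209 ≈ 1.0309e+12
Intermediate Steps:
((-2307798/k - 1126622/315369) + 2556181)*(-235144 + 638461) = ((-2307798/1286249 - 1126622/315369) + 2556181)*(-235144 + 638461) = ((-2307798*1/1286249 - 1126622*1/315369) + 2556181)*403317 = ((-2307798/1286249 - 1126622/315369) + 2556181)*403317 = (-2176924368340/405643060881 + 2556181)*403317 = (1036894908081487121/405643060881)*403317 = 46466371515855682353373/45071451209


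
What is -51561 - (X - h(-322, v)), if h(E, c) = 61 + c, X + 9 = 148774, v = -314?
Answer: -200579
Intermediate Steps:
X = 148765 (X = -9 + 148774 = 148765)
-51561 - (X - h(-322, v)) = -51561 - (148765 - (61 - 314)) = -51561 - (148765 - 1*(-253)) = -51561 - (148765 + 253) = -51561 - 1*149018 = -51561 - 149018 = -200579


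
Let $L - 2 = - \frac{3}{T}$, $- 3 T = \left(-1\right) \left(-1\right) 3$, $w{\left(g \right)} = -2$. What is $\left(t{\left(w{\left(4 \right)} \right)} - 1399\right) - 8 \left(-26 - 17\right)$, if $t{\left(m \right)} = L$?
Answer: $-1050$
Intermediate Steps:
$T = -1$ ($T = - \frac{\left(-1\right) \left(-1\right) 3}{3} = - \frac{1 \cdot 3}{3} = \left(- \frac{1}{3}\right) 3 = -1$)
$L = 5$ ($L = 2 - \frac{3}{-1} = 2 - -3 = 2 + 3 = 5$)
$t{\left(m \right)} = 5$
$\left(t{\left(w{\left(4 \right)} \right)} - 1399\right) - 8 \left(-26 - 17\right) = \left(5 - 1399\right) - 8 \left(-26 - 17\right) = -1394 - -344 = -1394 + 344 = -1050$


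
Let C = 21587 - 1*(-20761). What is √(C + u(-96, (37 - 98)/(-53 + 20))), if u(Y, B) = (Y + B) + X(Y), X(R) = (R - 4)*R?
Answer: √56468841/33 ≈ 227.71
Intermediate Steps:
X(R) = R*(-4 + R) (X(R) = (-4 + R)*R = R*(-4 + R))
u(Y, B) = B + Y + Y*(-4 + Y) (u(Y, B) = (Y + B) + Y*(-4 + Y) = (B + Y) + Y*(-4 + Y) = B + Y + Y*(-4 + Y))
C = 42348 (C = 21587 + 20761 = 42348)
√(C + u(-96, (37 - 98)/(-53 + 20))) = √(42348 + ((37 - 98)/(-53 + 20) - 96 - 96*(-4 - 96))) = √(42348 + (-61/(-33) - 96 - 96*(-100))) = √(42348 + (-61*(-1/33) - 96 + 9600)) = √(42348 + (61/33 - 96 + 9600)) = √(42348 + 313693/33) = √(1711177/33) = √56468841/33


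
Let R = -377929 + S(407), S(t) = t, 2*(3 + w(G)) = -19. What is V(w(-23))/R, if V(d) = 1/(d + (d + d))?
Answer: 1/14157075 ≈ 7.0636e-8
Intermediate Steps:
w(G) = -25/2 (w(G) = -3 + (1/2)*(-19) = -3 - 19/2 = -25/2)
V(d) = 1/(3*d) (V(d) = 1/(d + 2*d) = 1/(3*d))
R = -377522 (R = -377929 + 407 = -377522)
V(w(-23))/R = (1/(3*(-25/2)))/(-377522) = ((1/3)*(-2/25))*(-1/377522) = -2/75*(-1/377522) = 1/14157075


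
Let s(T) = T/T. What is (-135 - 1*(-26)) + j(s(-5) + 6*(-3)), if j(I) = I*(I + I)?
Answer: 469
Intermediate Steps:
s(T) = 1
j(I) = 2*I² (j(I) = I*(2*I) = 2*I²)
(-135 - 1*(-26)) + j(s(-5) + 6*(-3)) = (-135 - 1*(-26)) + 2*(1 + 6*(-3))² = (-135 + 26) + 2*(1 - 18)² = -109 + 2*(-17)² = -109 + 2*289 = -109 + 578 = 469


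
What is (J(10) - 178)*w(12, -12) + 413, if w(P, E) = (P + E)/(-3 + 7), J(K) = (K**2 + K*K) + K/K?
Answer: 413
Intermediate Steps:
J(K) = 1 + 2*K**2 (J(K) = (K**2 + K**2) + 1 = 2*K**2 + 1 = 1 + 2*K**2)
w(P, E) = E/4 + P/4 (w(P, E) = (E + P)/4 = (E + P)*(1/4) = E/4 + P/4)
(J(10) - 178)*w(12, -12) + 413 = ((1 + 2*10**2) - 178)*((1/4)*(-12) + (1/4)*12) + 413 = ((1 + 2*100) - 178)*(-3 + 3) + 413 = ((1 + 200) - 178)*0 + 413 = (201 - 178)*0 + 413 = 23*0 + 413 = 0 + 413 = 413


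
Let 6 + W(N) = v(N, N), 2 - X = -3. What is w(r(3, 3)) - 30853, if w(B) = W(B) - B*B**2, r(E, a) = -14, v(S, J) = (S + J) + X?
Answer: -28138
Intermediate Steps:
X = 5 (X = 2 - 1*(-3) = 2 + 3 = 5)
v(S, J) = 5 + J + S (v(S, J) = (S + J) + 5 = (J + S) + 5 = 5 + J + S)
W(N) = -1 + 2*N (W(N) = -6 + (5 + N + N) = -6 + (5 + 2*N) = -1 + 2*N)
w(B) = -1 - B**3 + 2*B (w(B) = (-1 + 2*B) - B*B**2 = (-1 + 2*B) - B**3 = -1 - B**3 + 2*B)
w(r(3, 3)) - 30853 = (-1 - 1*(-14)**3 + 2*(-14)) - 30853 = (-1 - 1*(-2744) - 28) - 30853 = (-1 + 2744 - 28) - 30853 = 2715 - 30853 = -28138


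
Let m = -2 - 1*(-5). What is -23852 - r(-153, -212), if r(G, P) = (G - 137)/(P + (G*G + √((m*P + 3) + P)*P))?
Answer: -13740617392498/576078489 + 799240*I*√5/576078489 ≈ -23852.0 + 0.0031023*I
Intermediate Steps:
m = 3 (m = -2 + 5 = 3)
r(G, P) = (-137 + G)/(P + G² + P*√(3 + 4*P)) (r(G, P) = (G - 137)/(P + (G*G + √((3*P + 3) + P)*P)) = (-137 + G)/(P + (G² + √((3 + 3*P) + P)*P)) = (-137 + G)/(P + (G² + √(3 + 4*P)*P)) = (-137 + G)/(P + (G² + P*√(3 + 4*P))) = (-137 + G)/(P + G² + P*√(3 + 4*P)))
-23852 - r(-153, -212) = -23852 - (-137 - 153)/(-212 + (-153)² - 212*√(3 + 4*(-212))) = -23852 - (-290)/(-212 + 23409 - 212*√(3 - 848)) = -23852 - (-290)/(-212 + 23409 - 2756*I*√5) = -23852 - (-290)/(23197 - 2756*I*√5) = -23852 + 290/(23197 - 2756*I*√5)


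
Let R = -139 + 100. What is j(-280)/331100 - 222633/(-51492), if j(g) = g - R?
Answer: 438698671/101482150 ≈ 4.3229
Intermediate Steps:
R = -39
j(g) = 39 + g (j(g) = g - 1*(-39) = g + 39 = 39 + g)
j(-280)/331100 - 222633/(-51492) = (39 - 280)/331100 - 222633/(-51492) = -241*1/331100 - 222633*(-1/51492) = -241/331100 + 74211/17164 = 438698671/101482150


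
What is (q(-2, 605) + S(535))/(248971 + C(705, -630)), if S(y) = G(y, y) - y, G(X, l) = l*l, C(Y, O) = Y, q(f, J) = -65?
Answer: 285625/249676 ≈ 1.1440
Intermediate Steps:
G(X, l) = l²
S(y) = y² - y
(q(-2, 605) + S(535))/(248971 + C(705, -630)) = (-65 + 535*(-1 + 535))/(248971 + 705) = (-65 + 535*534)/249676 = (-65 + 285690)*(1/249676) = 285625*(1/249676) = 285625/249676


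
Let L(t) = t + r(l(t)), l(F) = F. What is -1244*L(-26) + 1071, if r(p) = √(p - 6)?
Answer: 33415 - 4976*I*√2 ≈ 33415.0 - 7037.1*I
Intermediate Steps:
r(p) = √(-6 + p)
L(t) = t + √(-6 + t)
-1244*L(-26) + 1071 = -1244*(-26 + √(-6 - 26)) + 1071 = -1244*(-26 + √(-32)) + 1071 = -1244*(-26 + 4*I*√2) + 1071 = (32344 - 4976*I*√2) + 1071 = 33415 - 4976*I*√2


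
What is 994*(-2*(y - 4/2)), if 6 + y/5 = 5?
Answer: 13916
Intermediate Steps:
y = -5 (y = -30 + 5*5 = -30 + 25 = -5)
994*(-2*(y - 4/2)) = 994*(-2*(-5 - 4/2)) = 994*(-2*(-5 - 4*1/2)) = 994*(-2*(-5 - 2)) = 994*(-2*(-7)) = 994*14 = 13916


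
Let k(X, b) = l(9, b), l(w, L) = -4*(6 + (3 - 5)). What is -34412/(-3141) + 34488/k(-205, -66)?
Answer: -13472027/6282 ≈ -2144.5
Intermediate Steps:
l(w, L) = -16 (l(w, L) = -4*(6 - 2) = -4*4 = -16)
k(X, b) = -16
-34412/(-3141) + 34488/k(-205, -66) = -34412/(-3141) + 34488/(-16) = -34412*(-1/3141) + 34488*(-1/16) = 34412/3141 - 4311/2 = -13472027/6282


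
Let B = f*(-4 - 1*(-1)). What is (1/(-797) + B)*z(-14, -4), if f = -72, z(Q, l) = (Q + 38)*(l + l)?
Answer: -33052992/797 ≈ -41472.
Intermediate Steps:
z(Q, l) = 2*l*(38 + Q) (z(Q, l) = (38 + Q)*(2*l) = 2*l*(38 + Q))
B = 216 (B = -72*(-4 - 1*(-1)) = -72*(-4 + 1) = -72*(-3) = 216)
(1/(-797) + B)*z(-14, -4) = (1/(-797) + 216)*(2*(-4)*(38 - 14)) = (-1/797 + 216)*(2*(-4)*24) = (172151/797)*(-192) = -33052992/797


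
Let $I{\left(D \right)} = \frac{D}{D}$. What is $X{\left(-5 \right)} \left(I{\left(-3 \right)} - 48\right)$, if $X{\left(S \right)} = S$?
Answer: $235$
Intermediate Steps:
$I{\left(D \right)} = 1$
$X{\left(-5 \right)} \left(I{\left(-3 \right)} - 48\right) = - 5 \left(1 - 48\right) = \left(-5\right) \left(-47\right) = 235$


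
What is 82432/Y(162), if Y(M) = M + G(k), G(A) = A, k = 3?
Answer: 82432/165 ≈ 499.59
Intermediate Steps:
Y(M) = 3 + M (Y(M) = M + 3 = 3 + M)
82432/Y(162) = 82432/(3 + 162) = 82432/165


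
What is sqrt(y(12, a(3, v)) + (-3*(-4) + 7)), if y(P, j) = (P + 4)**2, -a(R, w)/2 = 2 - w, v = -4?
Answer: 5*sqrt(11) ≈ 16.583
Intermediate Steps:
a(R, w) = -4 + 2*w (a(R, w) = -2*(2 - w) = -4 + 2*w)
y(P, j) = (4 + P)**2
sqrt(y(12, a(3, v)) + (-3*(-4) + 7)) = sqrt((4 + 12)**2 + (-3*(-4) + 7)) = sqrt(16**2 + (-3*(-4) + 7)) = sqrt(256 + (12 + 7)) = sqrt(256 + 19) = sqrt(275) = 5*sqrt(11)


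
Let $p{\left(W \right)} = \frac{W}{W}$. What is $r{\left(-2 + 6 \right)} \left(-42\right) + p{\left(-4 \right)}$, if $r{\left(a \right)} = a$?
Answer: $-167$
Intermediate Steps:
$p{\left(W \right)} = 1$
$r{\left(-2 + 6 \right)} \left(-42\right) + p{\left(-4 \right)} = \left(-2 + 6\right) \left(-42\right) + 1 = 4 \left(-42\right) + 1 = -168 + 1 = -167$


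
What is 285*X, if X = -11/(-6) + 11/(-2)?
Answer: -1045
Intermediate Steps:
X = -11/3 (X = -11*(-⅙) + 11*(-½) = 11/6 - 11/2 = -11/3 ≈ -3.6667)
285*X = 285*(-11/3) = -1045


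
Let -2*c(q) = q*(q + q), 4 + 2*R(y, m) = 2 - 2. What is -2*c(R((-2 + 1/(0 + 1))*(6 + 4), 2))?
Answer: 8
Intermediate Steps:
R(y, m) = -2 (R(y, m) = -2 + (2 - 2)/2 = -2 + (½)*0 = -2 + 0 = -2)
c(q) = -q² (c(q) = -q*(q + q)/2 = -q*2*q/2 = -q²)
-2*c(R((-2 + 1/(0 + 1))*(6 + 4), 2)) = -(-2)*(-2)² = -(-2)*4 = -2*(-4) = 8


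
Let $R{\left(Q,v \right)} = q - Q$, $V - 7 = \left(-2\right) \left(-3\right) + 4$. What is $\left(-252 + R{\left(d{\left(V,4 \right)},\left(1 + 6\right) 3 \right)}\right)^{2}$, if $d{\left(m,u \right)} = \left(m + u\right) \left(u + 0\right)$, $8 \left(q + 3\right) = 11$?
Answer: $\frac{7295401}{64} \approx 1.1399 \cdot 10^{5}$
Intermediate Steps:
$V = 17$ ($V = 7 + \left(\left(-2\right) \left(-3\right) + 4\right) = 7 + \left(6 + 4\right) = 7 + 10 = 17$)
$q = - \frac{13}{8}$ ($q = -3 + \frac{1}{8} \cdot 11 = -3 + \frac{11}{8} = - \frac{13}{8} \approx -1.625$)
$d{\left(m,u \right)} = u \left(m + u\right)$ ($d{\left(m,u \right)} = \left(m + u\right) u = u \left(m + u\right)$)
$R{\left(Q,v \right)} = - \frac{13}{8} - Q$
$\left(-252 + R{\left(d{\left(V,4 \right)},\left(1 + 6\right) 3 \right)}\right)^{2} = \left(-252 - \left(\frac{13}{8} + 4 \left(17 + 4\right)\right)\right)^{2} = \left(-252 - \left(\frac{13}{8} + 4 \cdot 21\right)\right)^{2} = \left(-252 - \frac{685}{8}\right)^{2} = \left(- \frac{2701}{8}\right)^{2} = \frac{7295401}{64}$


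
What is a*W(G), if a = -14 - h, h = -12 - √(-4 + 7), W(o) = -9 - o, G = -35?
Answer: -52 + 26*√3 ≈ -6.9667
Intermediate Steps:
h = -12 - √3 ≈ -13.732
a = -2 + √3 (a = -14 - (-12 - √3) = -14 + (12 + √3) = -2 + √3 ≈ -0.26795)
a*W(G) = (-2 + √3)*(-9 - 1*(-35)) = (-2 + √3)*(-9 + 35) = (-2 + √3)*26 = -52 + 26*√3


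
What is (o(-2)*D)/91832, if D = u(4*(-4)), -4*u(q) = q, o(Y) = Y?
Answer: -1/11479 ≈ -8.7116e-5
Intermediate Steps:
u(q) = -q/4
D = 4 (D = -(-4) = -¼*(-16) = 4)
(o(-2)*D)/91832 = -2*4/91832 = -8*1/91832 = -1/11479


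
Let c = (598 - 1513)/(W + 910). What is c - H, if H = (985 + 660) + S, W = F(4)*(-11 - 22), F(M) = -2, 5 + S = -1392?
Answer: -3983/16 ≈ -248.94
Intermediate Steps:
S = -1397 (S = -5 - 1392 = -1397)
W = 66 (W = -2*(-11 - 22) = -2*(-33) = 66)
c = -15/16 (c = (598 - 1513)/(66 + 910) = -915/976 = -915*1/976 = -15/16 ≈ -0.93750)
H = 248 (H = (985 + 660) - 1397 = 1645 - 1397 = 248)
c - H = -15/16 - 1*248 = -15/16 - 248 = -3983/16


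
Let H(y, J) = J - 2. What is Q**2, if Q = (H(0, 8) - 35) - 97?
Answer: 15876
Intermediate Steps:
H(y, J) = -2 + J
Q = -126 (Q = ((-2 + 8) - 35) - 97 = (6 - 35) - 97 = -29 - 97 = -126)
Q**2 = (-126)**2 = 15876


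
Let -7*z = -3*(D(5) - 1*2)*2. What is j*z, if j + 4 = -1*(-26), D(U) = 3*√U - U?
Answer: -132 + 396*√5/7 ≈ -5.5024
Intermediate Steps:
D(U) = -U + 3*√U
j = 22 (j = -4 - 1*(-26) = -4 + 26 = 22)
z = -6 + 18*√5/7 (z = -(-3*((-1*5 + 3*√5) - 1*2))*2/7 = -(-3*((-5 + 3*√5) - 2))*2/7 = -(-3*(-7 + 3*√5))*2/7 = -(21 - 9*√5)*2/7 = -(42 - 18*√5)/7 = -6 + 18*√5/7 ≈ -0.25011)
j*z = 22*(-6 + 18*√5/7) = -132 + 396*√5/7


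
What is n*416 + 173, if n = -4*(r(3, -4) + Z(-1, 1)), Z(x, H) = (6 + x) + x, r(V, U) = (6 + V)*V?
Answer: -51411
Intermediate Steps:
r(V, U) = V*(6 + V)
Z(x, H) = 6 + 2*x
n = -124 (n = -4*(3*(6 + 3) + (6 + 2*(-1))) = -4*(3*9 + (6 - 2)) = -4*(27 + 4) = -4*31 = -124)
n*416 + 173 = -124*416 + 173 = -51584 + 173 = -51411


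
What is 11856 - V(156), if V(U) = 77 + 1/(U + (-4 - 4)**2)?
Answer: 2591379/220 ≈ 11779.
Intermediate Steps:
V(U) = 77 + 1/(64 + U) (V(U) = 77 + 1/(U + (-8)**2) = 77 + 1/(U + 64) = 77 + 1/(64 + U))
11856 - V(156) = 11856 - (4929 + 77*156)/(64 + 156) = 11856 - (4929 + 12012)/220 = 11856 - 16941/220 = 2591379/220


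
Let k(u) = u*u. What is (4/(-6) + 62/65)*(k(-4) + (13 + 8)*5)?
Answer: 6776/195 ≈ 34.749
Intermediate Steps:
k(u) = u²
(4/(-6) + 62/65)*(k(-4) + (13 + 8)*5) = (4/(-6) + 62/65)*((-4)² + (13 + 8)*5) = (4*(-⅙) + 62*(1/65))*(16 + 21*5) = (-⅔ + 62/65)*(16 + 105) = (56/195)*121 = 6776/195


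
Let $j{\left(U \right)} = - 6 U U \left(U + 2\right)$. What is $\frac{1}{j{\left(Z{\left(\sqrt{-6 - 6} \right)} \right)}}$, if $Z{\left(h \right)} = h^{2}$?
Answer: $\frac{1}{8640} \approx 0.00011574$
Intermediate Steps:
$j{\left(U \right)} = - 6 U^{2} \left(2 + U\right)$ ($j{\left(U \right)} = - 6 U U \left(2 + U\right) = - 6 U^{2} \left(2 + U\right)$)
$\frac{1}{j{\left(Z{\left(\sqrt{-6 - 6} \right)} \right)}} = \frac{1}{6 \left(\left(\sqrt{-6 - 6}\right)^{2}\right)^{2} \left(-2 - \left(\sqrt{-6 - 6}\right)^{2}\right)} = \frac{1}{6 \left(\left(\sqrt{-12}\right)^{2}\right)^{2} \left(-2 - \left(\sqrt{-12}\right)^{2}\right)} = \frac{1}{6 \left(\left(2 i \sqrt{3}\right)^{2}\right)^{2} \left(-2 - \left(2 i \sqrt{3}\right)^{2}\right)} = \frac{1}{6 \left(-12\right)^{2} \left(-2 - -12\right)} = \frac{1}{6 \cdot 144 \left(-2 + 12\right)} = \frac{1}{6 \cdot 144 \cdot 10} = \frac{1}{8640}$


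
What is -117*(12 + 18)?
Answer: -3510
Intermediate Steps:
-117*(12 + 18) = -117*30 = -3510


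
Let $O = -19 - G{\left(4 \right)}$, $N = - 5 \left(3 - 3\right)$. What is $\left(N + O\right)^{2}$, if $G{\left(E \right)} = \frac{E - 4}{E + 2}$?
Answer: $361$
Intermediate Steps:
$G{\left(E \right)} = \frac{-4 + E}{2 + E}$
$N = 0$ ($N = \left(-5\right) 0 = 0$)
$O = -19$ ($O = -19 - \frac{-4 + 4}{2 + 4} = -19 - \frac{1}{6} \cdot 0 = -19 - 0 = -19 + 0 = -19$)
$\left(N + O\right)^{2} = \left(0 - 19\right)^{2} = \left(-19\right)^{2} = 361$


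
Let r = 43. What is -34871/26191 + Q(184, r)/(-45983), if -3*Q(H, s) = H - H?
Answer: -34871/26191 ≈ -1.3314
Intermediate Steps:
Q(H, s) = 0 (Q(H, s) = -(H - H)/3 = -⅓*0 = 0)
-34871/26191 + Q(184, r)/(-45983) = -34871/26191 + 0/(-45983) = -34871*1/26191 + 0*(-1/45983) = -34871/26191 + 0 = -34871/26191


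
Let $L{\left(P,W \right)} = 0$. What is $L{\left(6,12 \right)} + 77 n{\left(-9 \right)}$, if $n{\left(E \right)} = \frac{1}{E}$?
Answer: $- \frac{77}{9} \approx -8.5556$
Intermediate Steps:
$L{\left(6,12 \right)} + 77 n{\left(-9 \right)} = 0 + \frac{77}{-9} = 0 + 77 \left(- \frac{1}{9}\right) = 0 - \frac{77}{9} = - \frac{77}{9}$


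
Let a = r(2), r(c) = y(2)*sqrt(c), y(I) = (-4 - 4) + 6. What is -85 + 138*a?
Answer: -85 - 276*sqrt(2) ≈ -475.32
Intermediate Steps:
y(I) = -2 (y(I) = -8 + 6 = -2)
r(c) = -2*sqrt(c)
a = -2*sqrt(2) ≈ -2.8284
-85 + 138*a = -85 + 138*(-2*sqrt(2)) = -85 - 276*sqrt(2)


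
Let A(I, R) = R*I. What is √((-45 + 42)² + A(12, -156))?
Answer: 9*I*√23 ≈ 43.162*I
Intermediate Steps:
A(I, R) = I*R
√((-45 + 42)² + A(12, -156)) = √((-45 + 42)² + 12*(-156)) = √((-3)² - 1872) = √(9 - 1872) = √(-1863) = 9*I*√23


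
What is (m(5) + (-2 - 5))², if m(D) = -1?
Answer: 64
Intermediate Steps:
(m(5) + (-2 - 5))² = (-1 + (-2 - 5))² = (-1 - 7)² = (-8)² = 64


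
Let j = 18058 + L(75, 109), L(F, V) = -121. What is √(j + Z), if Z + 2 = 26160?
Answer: √44095 ≈ 209.99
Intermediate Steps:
Z = 26158 (Z = -2 + 26160 = 26158)
j = 17937 (j = 18058 - 121 = 17937)
√(j + Z) = √(17937 + 26158) = √44095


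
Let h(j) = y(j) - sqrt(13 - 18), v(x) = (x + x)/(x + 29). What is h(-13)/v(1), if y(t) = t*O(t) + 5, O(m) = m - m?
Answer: 75 - 15*I*sqrt(5) ≈ 75.0 - 33.541*I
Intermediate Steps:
O(m) = 0
v(x) = 2*x/(29 + x) (v(x) = (2*x)/(29 + x) = 2*x/(29 + x))
y(t) = 5 (y(t) = t*0 + 5 = 0 + 5 = 5)
h(j) = 5 - I*sqrt(5) (h(j) = 5 - sqrt(13 - 18) = 5 - sqrt(-5) = 5 - I*sqrt(5))
h(-13)/v(1) = (5 - I*sqrt(5))/((2*1/(29 + 1))) = (5 - I*sqrt(5))/((2*1/30)) = (5 - I*sqrt(5))/((2*1*(1/30))) = (5 - I*sqrt(5))/(1/15) = (5 - I*sqrt(5))*15 = 75 - 15*I*sqrt(5)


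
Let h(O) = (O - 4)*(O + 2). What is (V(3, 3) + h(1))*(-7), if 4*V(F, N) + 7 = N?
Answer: 70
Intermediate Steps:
V(F, N) = -7/4 + N/4
h(O) = (-4 + O)*(2 + O)
(V(3, 3) + h(1))*(-7) = ((-7/4 + (1/4)*3) + (-8 + 1**2 - 2*1))*(-7) = ((-7/4 + 3/4) + (-8 + 1 - 2))*(-7) = (-1 - 9)*(-7) = -10*(-7) = 70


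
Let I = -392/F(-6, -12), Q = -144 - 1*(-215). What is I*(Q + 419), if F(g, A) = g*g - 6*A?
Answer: -48020/27 ≈ -1778.5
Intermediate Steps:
Q = 71 (Q = -144 + 215 = 71)
F(g, A) = g² - 6*A
I = -98/27 (I = -392/((-6)² - 6*(-12)) = -392/(36 + 72) = -392/108 = -392*1/108 = -98/27 ≈ -3.6296)
I*(Q + 419) = -98*(71 + 419)/27 = -98/27*490 = -48020/27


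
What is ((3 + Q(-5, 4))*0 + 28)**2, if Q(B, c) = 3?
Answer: 784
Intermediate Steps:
((3 + Q(-5, 4))*0 + 28)**2 = ((3 + 3)*0 + 28)**2 = (6*0 + 28)**2 = (0 + 28)**2 = 28**2 = 784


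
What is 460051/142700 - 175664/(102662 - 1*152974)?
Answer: 6026667339/897440300 ≈ 6.7154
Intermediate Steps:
460051/142700 - 175664/(102662 - 1*152974) = 460051*(1/142700) - 175664/(102662 - 152974) = 460051/142700 - 175664/(-50312) = 460051/142700 - 175664*(-1/50312) = 460051/142700 + 21958/6289 = 6026667339/897440300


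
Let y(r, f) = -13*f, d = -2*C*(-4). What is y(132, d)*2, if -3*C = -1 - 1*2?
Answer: -208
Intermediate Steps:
C = 1 (C = -(-1 - 1*2)/3 = -(-1 - 2)/3 = -⅓*(-3) = 1)
d = 8 (d = -2*1*(-4) = -2*(-4) = 8)
y(132, d)*2 = -13*8*2 = -104*2 = -208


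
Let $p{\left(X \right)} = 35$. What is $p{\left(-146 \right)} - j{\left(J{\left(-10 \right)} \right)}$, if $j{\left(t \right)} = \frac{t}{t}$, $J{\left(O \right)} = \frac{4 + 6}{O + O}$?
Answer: $34$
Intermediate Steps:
$J{\left(O \right)} = \frac{5}{O}$ ($J{\left(O \right)} = \frac{10}{2 O} = 10 \frac{1}{2 O} = \frac{5}{O}$)
$j{\left(t \right)} = 1$
$p{\left(-146 \right)} - j{\left(J{\left(-10 \right)} \right)} = 35 - 1 = 34$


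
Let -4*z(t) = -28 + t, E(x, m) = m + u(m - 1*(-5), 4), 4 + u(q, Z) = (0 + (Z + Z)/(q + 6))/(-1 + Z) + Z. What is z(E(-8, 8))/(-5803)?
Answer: -283/330771 ≈ -0.00085558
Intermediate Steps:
u(q, Z) = -4 + Z + 2*Z/((-1 + Z)*(6 + q)) (u(q, Z) = -4 + ((0 + (Z + Z)/(q + 6))/(-1 + Z) + Z) = -4 + ((0 + (2*Z)/(6 + q))/(-1 + Z) + Z) = -4 + ((0 + 2*Z/(6 + q))/(-1 + Z) + Z) = -4 + ((2*Z/(6 + q))/(-1 + Z) + Z) = -4 + (2*Z/((-1 + Z)*(6 + q)) + Z) = -4 + (Z + 2*Z/((-1 + Z)*(6 + q))) = -4 + Z + 2*Z/((-1 + Z)*(6 + q)))
E(x, m) = m + 8/(33 + 3*m) (E(x, m) = m + (24 - 28*4 + 4*(m - 1*(-5)) + 6*4² + (m - 1*(-5))*4² - 5*4*(m - 1*(-5)))/(-6 - (m - 1*(-5)) + 6*4 + 4*(m - 1*(-5))) = m + (24 - 112 + 4*(m + 5) + 6*16 + (m + 5)*16 - 5*4*(m + 5))/(-6 - (m + 5) + 24 + 4*(m + 5)) = m + (24 - 112 + 4*(5 + m) + 96 + (5 + m)*16 - 5*4*(5 + m))/(-6 - (5 + m) + 24 + 4*(5 + m)) = m + (24 - 112 + (20 + 4*m) + 96 + (80 + 16*m) + (-100 - 20*m))/(-6 + (-5 - m) + 24 + (20 + 4*m)) = m + 8/(33 + 3*m))
z(t) = 7 - t/4 (z(t) = -(-28 + t)/4 = 7 - t/4)
z(E(-8, 8))/(-5803) = (7 - (8/3 + 8*(11 + 8))/(4*(11 + 8)))/(-5803) = (7 - (8/3 + 8*19)/(4*19))*(-1/5803) = (7 - (8/3 + 152)/76)*(-1/5803) = (7 - 464/(76*3))*(-1/5803) = (7 - ¼*464/57)*(-1/5803) = (7 - 116/57)*(-1/5803) = (283/57)*(-1/5803) = -283/330771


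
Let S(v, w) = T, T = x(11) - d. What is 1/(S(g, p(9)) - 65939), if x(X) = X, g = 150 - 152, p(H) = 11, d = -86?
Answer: -1/65842 ≈ -1.5188e-5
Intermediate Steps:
g = -2
T = 97 (T = 11 - 1*(-86) = 11 + 86 = 97)
S(v, w) = 97
1/(S(g, p(9)) - 65939) = 1/(97 - 65939) = 1/(-65842) = -1/65842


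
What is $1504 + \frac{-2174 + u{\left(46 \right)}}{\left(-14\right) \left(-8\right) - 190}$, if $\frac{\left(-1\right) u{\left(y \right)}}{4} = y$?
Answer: $\frac{19945}{13} \approx 1534.2$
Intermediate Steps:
$u{\left(y \right)} = - 4 y$
$1504 + \frac{-2174 + u{\left(46 \right)}}{\left(-14\right) \left(-8\right) - 190} = 1504 + \frac{-2174 - 184}{\left(-14\right) \left(-8\right) - 190} = 1504 + \frac{-2174 - 184}{112 - 190} = 1504 - \frac{2358}{-78} = 1504 - - \frac{393}{13} = 1504 + \frac{393}{13} = \frac{19945}{13}$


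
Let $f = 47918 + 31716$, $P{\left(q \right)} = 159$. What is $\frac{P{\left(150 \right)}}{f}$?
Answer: $\frac{159}{79634} \approx 0.0019966$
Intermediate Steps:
$f = 79634$
$\frac{P{\left(150 \right)}}{f} = \frac{159}{79634}$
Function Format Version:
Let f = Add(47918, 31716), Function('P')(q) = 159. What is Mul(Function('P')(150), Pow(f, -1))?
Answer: Rational(159, 79634) ≈ 0.0019966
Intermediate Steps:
f = 79634
Mul(Function('P')(150), Pow(f, -1)) = Mul(159, Pow(79634, -1)) = Mul(159, Rational(1, 79634)) = Rational(159, 79634)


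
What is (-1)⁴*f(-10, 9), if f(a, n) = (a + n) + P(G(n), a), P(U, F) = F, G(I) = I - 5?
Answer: -11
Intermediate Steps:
G(I) = -5 + I
f(a, n) = n + 2*a (f(a, n) = (a + n) + a = n + 2*a)
(-1)⁴*f(-10, 9) = (-1)⁴*(9 + 2*(-10)) = 1*(9 - 20) = 1*(-11) = -11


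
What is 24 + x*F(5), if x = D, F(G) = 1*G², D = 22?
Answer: 574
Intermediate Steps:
F(G) = G²
x = 22
24 + x*F(5) = 24 + 22*5² = 24 + 22*25 = 24 + 550 = 574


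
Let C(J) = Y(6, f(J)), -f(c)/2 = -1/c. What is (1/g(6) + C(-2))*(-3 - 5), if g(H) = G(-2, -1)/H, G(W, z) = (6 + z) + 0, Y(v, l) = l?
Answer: -8/5 ≈ -1.6000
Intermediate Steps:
f(c) = 2/c (f(c) = -(-2)/c = 2/c)
G(W, z) = 6 + z
C(J) = 2/J
g(H) = 5/H (g(H) = (6 - 1)/H = 5/H)
(1/g(6) + C(-2))*(-3 - 5) = (1/(5/6) + 2/(-2))*(-3 - 5) = (1/(5*(1/6)) + 2*(-1/2))*(-8) = (1/(5/6) - 1)*(-8) = (6/5 - 1)*(-8) = (1/5)*(-8) = -8/5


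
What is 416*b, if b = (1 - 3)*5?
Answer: -4160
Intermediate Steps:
b = -10 (b = -2*5 = -10)
416*b = 416*(-10) = -4160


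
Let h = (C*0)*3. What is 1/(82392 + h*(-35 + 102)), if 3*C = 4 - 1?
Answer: 1/82392 ≈ 1.2137e-5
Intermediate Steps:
C = 1 (C = (4 - 1)/3 = (1/3)*3 = 1)
h = 0 (h = (1*0)*3 = 0*3 = 0)
1/(82392 + h*(-35 + 102)) = 1/(82392 + 0*(-35 + 102)) = 1/(82392 + 0*67) = 1/(82392 + 0) = 1/82392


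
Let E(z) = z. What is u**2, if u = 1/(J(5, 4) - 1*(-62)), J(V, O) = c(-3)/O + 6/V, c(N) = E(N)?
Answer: 400/1560001 ≈ 0.00025641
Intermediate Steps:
c(N) = N
J(V, O) = -3/O + 6/V
u = 20/1249 (u = 1/((-3/4 + 6/5) - 1*(-62)) = 1/((-3*1/4 + 6*(1/5)) + 62) = 1/((-3/4 + 6/5) + 62) = 1/(9/20 + 62) = 1/(1249/20) = 20/1249 ≈ 0.016013)
u**2 = (20/1249)**2 = 400/1560001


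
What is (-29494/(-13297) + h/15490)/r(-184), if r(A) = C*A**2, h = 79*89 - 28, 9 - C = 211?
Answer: -549980951/1408614329263360 ≈ -3.9044e-7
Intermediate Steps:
C = -202 (C = 9 - 1*211 = 9 - 211 = -202)
h = 7003 (h = 7031 - 28 = 7003)
r(A) = -202*A**2
(-29494/(-13297) + h/15490)/r(-184) = (-29494/(-13297) + 7003/15490)/((-202*(-184)**2)) = (-29494*(-1/13297) + 7003*(1/15490))/((-202*33856)) = (29494/13297 + 7003/15490)/(-6838912) = (549980951/205970530)*(-1/6838912) = -549980951/1408614329263360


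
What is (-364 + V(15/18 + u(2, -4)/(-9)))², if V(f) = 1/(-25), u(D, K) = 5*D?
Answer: 82828201/625 ≈ 1.3253e+5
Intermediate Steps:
V(f) = -1/25
(-364 + V(15/18 + u(2, -4)/(-9)))² = (-364 - 1/25)² = (-9101/25)² = 82828201/625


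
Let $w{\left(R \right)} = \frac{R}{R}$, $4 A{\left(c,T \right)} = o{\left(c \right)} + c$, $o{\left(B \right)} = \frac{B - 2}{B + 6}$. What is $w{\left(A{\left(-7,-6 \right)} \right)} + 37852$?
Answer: $37853$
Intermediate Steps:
$o{\left(B \right)} = \frac{-2 + B}{6 + B}$
$A{\left(c,T \right)} = \frac{c}{4} + \frac{-2 + c}{4 \left(6 + c\right)}$ ($A{\left(c,T \right)} = \frac{\frac{-2 + c}{6 + c} + c}{4} = \frac{c + \frac{-2 + c}{6 + c}}{4} = \frac{c}{4} + \frac{-2 + c}{4 \left(6 + c\right)}$)
$w{\left(R \right)} = 1$
$w{\left(A{\left(-7,-6 \right)} \right)} + 37852 = 1 + 37852 = 37853$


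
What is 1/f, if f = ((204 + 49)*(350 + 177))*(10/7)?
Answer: 7/1333310 ≈ 5.2501e-6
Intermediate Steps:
f = 1333310/7 (f = (253*527)*(10*(1/7)) = 133331*(10/7) = 1333310/7 ≈ 1.9047e+5)
1/f = 1/(1333310/7) = 7/1333310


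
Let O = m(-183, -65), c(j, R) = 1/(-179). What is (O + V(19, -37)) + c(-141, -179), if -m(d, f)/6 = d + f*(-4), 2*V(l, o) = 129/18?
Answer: -984691/2148 ≈ -458.42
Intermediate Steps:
c(j, R) = -1/179
V(l, o) = 43/12 (V(l, o) = (129/18)/2 = (129*(1/18))/2 = (1/2)*(43/6) = 43/12)
m(d, f) = -6*d + 24*f (m(d, f) = -6*(d + f*(-4)) = -6*(d - 4*f) = -6*d + 24*f)
O = -462 (O = -6*(-183) + 24*(-65) = 1098 - 1560 = -462)
(O + V(19, -37)) + c(-141, -179) = (-462 + 43/12) - 1/179 = -5501/12 - 1/179 = -984691/2148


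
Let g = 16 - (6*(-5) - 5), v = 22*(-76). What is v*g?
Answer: -85272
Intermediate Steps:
v = -1672
g = 51 (g = 16 - (-30 - 5) = 16 - 1*(-35) = 16 + 35 = 51)
v*g = -1672*51 = -85272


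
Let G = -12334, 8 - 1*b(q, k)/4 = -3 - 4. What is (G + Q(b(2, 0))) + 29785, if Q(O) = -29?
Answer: 17422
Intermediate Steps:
b(q, k) = 60 (b(q, k) = 32 - 4*(-3 - 4) = 32 - 4*(-7) = 32 + 28 = 60)
(G + Q(b(2, 0))) + 29785 = (-12334 - 29) + 29785 = -12363 + 29785 = 17422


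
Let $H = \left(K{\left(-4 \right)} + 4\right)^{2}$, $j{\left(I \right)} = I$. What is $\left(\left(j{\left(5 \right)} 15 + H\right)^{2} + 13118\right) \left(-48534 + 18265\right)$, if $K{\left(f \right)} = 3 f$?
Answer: $-981896091$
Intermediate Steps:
$H = 64$ ($H = \left(3 \left(-4\right) + 4\right)^{2} = \left(-12 + 4\right)^{2} = \left(-8\right)^{2} = 64$)
$\left(\left(j{\left(5 \right)} 15 + H\right)^{2} + 13118\right) \left(-48534 + 18265\right) = \left(\left(5 \cdot 15 + 64\right)^{2} + 13118\right) \left(-48534 + 18265\right) = \left(\left(75 + 64\right)^{2} + 13118\right) \left(-30269\right) = \left(139^{2} + 13118\right) \left(-30269\right) = \left(19321 + 13118\right) \left(-30269\right) = 32439 \left(-30269\right) = -981896091$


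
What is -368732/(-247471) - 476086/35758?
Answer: -7473739975/632076287 ≈ -11.824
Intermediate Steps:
-368732/(-247471) - 476086/35758 = -368732*(-1/247471) - 476086*1/35758 = 52676/35353 - 238043/17879 = -7473739975/632076287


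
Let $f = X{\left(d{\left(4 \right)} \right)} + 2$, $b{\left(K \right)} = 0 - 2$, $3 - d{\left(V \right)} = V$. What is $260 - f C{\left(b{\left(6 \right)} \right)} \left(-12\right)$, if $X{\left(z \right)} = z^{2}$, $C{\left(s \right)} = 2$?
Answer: $332$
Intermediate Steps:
$d{\left(V \right)} = 3 - V$
$b{\left(K \right)} = -2$
$f = 3$ ($f = \left(3 - 4\right)^{2} + 2 = \left(-1\right)^{2} + 2 = 1 + 2 = 3$)
$260 - f C{\left(b{\left(6 \right)} \right)} \left(-12\right) = 260 - 3 \cdot 2 \left(-12\right) = 260 - 6 \left(-12\right) = 260 - -72 = 260 + 72 = 332$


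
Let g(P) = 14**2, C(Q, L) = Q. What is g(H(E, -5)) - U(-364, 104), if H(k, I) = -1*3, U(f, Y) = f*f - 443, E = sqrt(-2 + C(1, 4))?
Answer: -131857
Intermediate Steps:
E = I (E = sqrt(-2 + 1) = sqrt(-1) = I ≈ 1.0*I)
U(f, Y) = -443 + f**2 (U(f, Y) = f**2 - 443 = -443 + f**2)
H(k, I) = -3
g(P) = 196
g(H(E, -5)) - U(-364, 104) = 196 - (-443 + (-364)**2) = 196 - (-443 + 132496) = 196 - 1*132053 = 196 - 132053 = -131857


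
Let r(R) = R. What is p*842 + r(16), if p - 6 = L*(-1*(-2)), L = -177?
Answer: -293000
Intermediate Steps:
p = -348 (p = 6 - (-177)*(-2) = 6 - 177*2 = 6 - 354 = -348)
p*842 + r(16) = -348*842 + 16 = -293016 + 16 = -293000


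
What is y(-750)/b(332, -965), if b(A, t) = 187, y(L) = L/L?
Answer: 1/187 ≈ 0.0053476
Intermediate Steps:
y(L) = 1
y(-750)/b(332, -965) = 1/187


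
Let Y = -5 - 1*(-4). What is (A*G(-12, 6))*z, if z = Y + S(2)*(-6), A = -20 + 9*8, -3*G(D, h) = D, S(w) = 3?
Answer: -3952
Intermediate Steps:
Y = -1 (Y = -5 + 4 = -1)
G(D, h) = -D/3
A = 52 (A = -20 + 72 = 52)
z = -19 (z = -1 + 3*(-6) = -1 - 18 = -19)
(A*G(-12, 6))*z = (52*(-⅓*(-12)))*(-19) = (52*4)*(-19) = 208*(-19) = -3952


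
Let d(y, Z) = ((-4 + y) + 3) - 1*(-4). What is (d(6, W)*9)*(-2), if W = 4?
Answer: -162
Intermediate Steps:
d(y, Z) = 3 + y (d(y, Z) = (-1 + y) + 4 = 3 + y)
(d(6, W)*9)*(-2) = ((3 + 6)*9)*(-2) = (9*9)*(-2) = 81*(-2) = -162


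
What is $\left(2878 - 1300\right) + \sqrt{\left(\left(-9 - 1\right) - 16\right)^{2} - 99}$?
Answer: $1578 + \sqrt{577} \approx 1602.0$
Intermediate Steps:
$\left(2878 - 1300\right) + \sqrt{\left(\left(-9 - 1\right) - 16\right)^{2} - 99} = 1578 + \sqrt{\left(\left(-9 - 1\right) - 16\right)^{2} - 99} = 1578 + \sqrt{\left(-10 - 16\right)^{2} - 99} = 1578 + \sqrt{\left(-26\right)^{2} - 99} = 1578 + \sqrt{676 - 99} = 1578 + \sqrt{577}$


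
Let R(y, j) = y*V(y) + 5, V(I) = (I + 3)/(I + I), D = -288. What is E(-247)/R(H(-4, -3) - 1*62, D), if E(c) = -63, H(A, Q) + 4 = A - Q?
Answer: 7/3 ≈ 2.3333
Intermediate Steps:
H(A, Q) = -4 + A - Q (H(A, Q) = -4 + (A - Q) = -4 + A - Q)
V(I) = (3 + I)/(2*I) (V(I) = (3 + I)/((2*I)) = (3 + I)*(1/(2*I)) = (3 + I)/(2*I))
R(y, j) = 13/2 + y/2 (R(y, j) = y*((3 + y)/(2*y)) + 5 = (3/2 + y/2) + 5 = 13/2 + y/2)
E(-247)/R(H(-4, -3) - 1*62, D) = -63/(13/2 + ((-4 - 4 - 1*(-3)) - 1*62)/2) = -63/(13/2 + ((-4 - 4 + 3) - 62)/2) = -63/(13/2 + (-5 - 62)/2) = -63/(13/2 + (1/2)*(-67)) = -63/(13/2 - 67/2) = -63/(-27) = -63*(-1/27) = 7/3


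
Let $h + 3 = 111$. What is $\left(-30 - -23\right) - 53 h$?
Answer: $-5731$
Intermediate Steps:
$h = 108$ ($h = -3 + 111 = 108$)
$\left(-30 - -23\right) - 53 h = \left(-30 - -23\right) - 5724 = \left(-30 + 23\right) - 5724 = -7 - 5724 = -5731$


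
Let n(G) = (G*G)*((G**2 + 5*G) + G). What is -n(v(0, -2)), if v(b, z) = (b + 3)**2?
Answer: -10935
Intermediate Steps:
v(b, z) = (3 + b)**2
n(G) = G**2*(G**2 + 6*G)
-n(v(0, -2)) = -((3 + 0)**2)**3*(6 + (3 + 0)**2) = -(3**2)**3*(6 + 3**2) = -9**3*(6 + 9) = -729*15 = -1*10935 = -10935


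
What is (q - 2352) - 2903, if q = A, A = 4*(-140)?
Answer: -5815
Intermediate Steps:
A = -560
q = -560
(q - 2352) - 2903 = (-560 - 2352) - 2903 = -2912 - 2903 = -5815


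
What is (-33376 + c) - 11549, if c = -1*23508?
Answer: -68433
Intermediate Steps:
c = -23508
(-33376 + c) - 11549 = (-33376 - 23508) - 11549 = -56884 - 11549 = -68433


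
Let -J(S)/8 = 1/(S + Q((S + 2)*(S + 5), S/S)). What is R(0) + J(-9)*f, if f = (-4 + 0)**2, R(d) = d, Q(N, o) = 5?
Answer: 32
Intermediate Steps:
J(S) = -8/(5 + S) (J(S) = -8/(S + 5) = -8/(5 + S))
f = 16 (f = (-4)**2 = 16)
R(0) + J(-9)*f = 0 - 8/(5 - 9)*16 = 0 - 8/(-4)*16 = 0 - 8*(-1/4)*16 = 0 + 2*16 = 0 + 32 = 32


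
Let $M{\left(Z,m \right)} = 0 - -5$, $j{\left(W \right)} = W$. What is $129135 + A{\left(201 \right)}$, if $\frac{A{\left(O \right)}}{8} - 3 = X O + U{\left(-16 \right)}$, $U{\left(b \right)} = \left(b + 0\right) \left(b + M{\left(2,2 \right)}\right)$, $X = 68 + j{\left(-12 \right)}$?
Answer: $220615$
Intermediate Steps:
$M{\left(Z,m \right)} = 5$ ($M{\left(Z,m \right)} = 0 + 5 = 5$)
$X = 56$ ($X = 68 - 12 = 56$)
$U{\left(b \right)} = b \left(5 + b\right)$ ($U{\left(b \right)} = \left(b + 0\right) \left(b + 5\right) = b \left(5 + b\right)$)
$A{\left(O \right)} = 1432 + 448 O$ ($A{\left(O \right)} = 24 + 8 \left(56 O - 16 \left(5 - 16\right)\right) = 24 + 8 \left(56 O - -176\right) = 24 + 8 \left(56 O + 176\right) = 24 + 8 \left(176 + 56 O\right) = 24 + \left(1408 + 448 O\right) = 1432 + 448 O$)
$129135 + A{\left(201 \right)} = 129135 + \left(1432 + 448 \cdot 201\right) = 129135 + \left(1432 + 90048\right) = 129135 + 91480 = 220615$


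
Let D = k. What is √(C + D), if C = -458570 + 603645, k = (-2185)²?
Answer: 10*√49193 ≈ 2217.9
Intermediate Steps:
k = 4774225
D = 4774225
C = 145075
√(C + D) = √(145075 + 4774225) = √4919300 = 10*√49193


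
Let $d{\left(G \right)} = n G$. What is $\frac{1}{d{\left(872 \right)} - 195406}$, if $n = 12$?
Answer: $- \frac{1}{184942} \approx -5.4071 \cdot 10^{-6}$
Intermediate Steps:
$d{\left(G \right)} = 12 G$
$\frac{1}{d{\left(872 \right)} - 195406} = \frac{1}{12 \cdot 872 - 195406} = \frac{1}{10464 - 195406} = \frac{1}{-184942} = - \frac{1}{184942}$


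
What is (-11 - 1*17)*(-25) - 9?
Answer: 691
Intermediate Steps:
(-11 - 1*17)*(-25) - 9 = (-11 - 17)*(-25) - 9 = -28*(-25) - 9 = 700 - 9 = 691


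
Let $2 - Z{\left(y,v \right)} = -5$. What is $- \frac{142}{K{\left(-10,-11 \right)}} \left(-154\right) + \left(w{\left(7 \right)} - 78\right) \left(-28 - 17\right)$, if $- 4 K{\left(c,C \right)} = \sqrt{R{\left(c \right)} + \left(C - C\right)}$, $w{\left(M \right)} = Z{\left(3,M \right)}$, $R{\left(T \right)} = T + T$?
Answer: $3195 + \frac{43736 i \sqrt{5}}{5} \approx 3195.0 + 19559.0 i$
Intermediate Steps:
$Z{\left(y,v \right)} = 7$ ($Z{\left(y,v \right)} = 2 - -5 = 2 + 5 = 7$)
$R{\left(T \right)} = 2 T$
$w{\left(M \right)} = 7$
$K{\left(c,C \right)} = - \frac{\sqrt{2} \sqrt{c}}{4}$ ($K{\left(c,C \right)} = - \frac{\sqrt{2 c + \left(C - C\right)}}{4} = - \frac{\sqrt{2 c + 0}}{4} = - \frac{\sqrt{2 c}}{4} = - \frac{\sqrt{2} \sqrt{c}}{4}$)
$- \frac{142}{K{\left(-10,-11 \right)}} \left(-154\right) + \left(w{\left(7 \right)} - 78\right) \left(-28 - 17\right) = - \frac{142}{\left(- \frac{1}{4}\right) \sqrt{2} \sqrt{-10}} \left(-154\right) + \left(7 - 78\right) \left(-28 - 17\right) = - \frac{142}{\left(- \frac{1}{4}\right) \sqrt{2} i \sqrt{10}} \left(-154\right) - -3195 = - \frac{142}{\left(- \frac{1}{2}\right) i \sqrt{5}} \left(-154\right) + 3195 = - 142 \frac{2 i \sqrt{5}}{5} \left(-154\right) + 3195 = - \frac{284 i \sqrt{5}}{5} \left(-154\right) + 3195 = \frac{43736 i \sqrt{5}}{5} + 3195 = 3195 + \frac{43736 i \sqrt{5}}{5}$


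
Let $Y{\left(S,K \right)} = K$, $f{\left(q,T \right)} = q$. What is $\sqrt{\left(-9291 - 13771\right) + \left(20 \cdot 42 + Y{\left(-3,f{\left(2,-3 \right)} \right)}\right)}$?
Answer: $2 i \sqrt{5555} \approx 149.06 i$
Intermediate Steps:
$\sqrt{\left(-9291 - 13771\right) + \left(20 \cdot 42 + Y{\left(-3,f{\left(2,-3 \right)} \right)}\right)} = \sqrt{\left(-9291 - 13771\right) + \left(20 \cdot 42 + 2\right)} = \sqrt{-23062 + \left(840 + 2\right)} = \sqrt{-23062 + 842} = \sqrt{-22220} = 2 i \sqrt{5555}$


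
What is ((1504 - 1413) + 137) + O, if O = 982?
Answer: 1210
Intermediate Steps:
((1504 - 1413) + 137) + O = ((1504 - 1413) + 137) + 982 = (91 + 137) + 982 = 228 + 982 = 1210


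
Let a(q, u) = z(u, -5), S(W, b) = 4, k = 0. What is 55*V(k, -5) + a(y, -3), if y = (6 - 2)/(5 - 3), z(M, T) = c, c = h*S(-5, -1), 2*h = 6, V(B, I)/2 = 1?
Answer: 122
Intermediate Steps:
V(B, I) = 2 (V(B, I) = 2*1 = 2)
h = 3 (h = (½)*6 = 3)
c = 12 (c = 3*4 = 12)
z(M, T) = 12
y = 2 (y = 4/2 = 4*(½) = 2)
a(q, u) = 12
55*V(k, -5) + a(y, -3) = 55*2 + 12 = 110 + 12 = 122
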